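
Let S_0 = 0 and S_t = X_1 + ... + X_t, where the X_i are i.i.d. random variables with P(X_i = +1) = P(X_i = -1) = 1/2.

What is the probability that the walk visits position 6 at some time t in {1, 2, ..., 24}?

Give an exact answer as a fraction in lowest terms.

Count via complement. Let g(t,s) = #length-t paths at position s with S_1..S_t all ≠ 6.
g(t,s) = g(t-1,s-1) + g(t-1,s+1) for s ≠ 6; g(t,6) = 0.
t=0: g(0,0)=1
t=1: g(1,-1)=1 g(1,1)=1
t=2: g(2,-2)=1 g(2,0)=2 g(2,2)=1
t=3: g(3,-3)=1 g(3,-1)=3 g(3,1)=3 g(3,3)=1
t=4: g(4,-4)=1 g(4,-2)=4 g(4,0)=6 g(4,2)=4 g(4,4)=1
t=5: g(5,-5)=1 g(5,-3)=5 g(5,-1)=10 g(5,1)=10 g(5,3)=5 g(5,5)=1
t=6: g(6,-6)=1 g(6,-4)=6 g(6,-2)=15 g(6,0)=20 g(6,2)=15 g(6,4)=6
t=7: g(7,-7)=1 g(7,-5)=7 g(7,-3)=21 g(7,-1)=35 g(7,1)=35 g(7,3)=21 g(7,5)=6
t=8: g(8,-8)=1 g(8,-6)=8 g(8,-4)=28 g(8,-2)=56 g(8,0)=70 g(8,2)=56 g(8,4)=27
t=9: g(9,-9)=1 g(9,-7)=9 g(9,-5)=36 g(9,-3)=84 g(9,-1)=126 g(9,1)=126 g(9,3)=83 g(9,5)=27
t=10: g(10,-10)=1 g(10,-8)=10 g(10,-6)=45 g(10,-4)=120 g(10,-2)=210 g(10,0)=252 g(10,2)=209 g(10,4)=110
t=11: g(11,-11)=1 g(11,-9)=11 g(11,-7)=55 g(11,-5)=165 g(11,-3)=330 g(11,-1)=462 g(11,1)=461 g(11,3)=319 g(11,5)=110
t=12: g(12,-12)=1 g(12,-10)=12 g(12,-8)=66 g(12,-6)=220 g(12,-4)=495 g(12,-2)=792 g(12,0)=923 g(12,2)=780 g(12,4)=429
t=13: g(13,-13)=1 g(13,-11)=13 g(13,-9)=78 g(13,-7)=286 g(13,-5)=715 g(13,-3)=1287 g(13,-1)=1715 g(13,1)=1703 g(13,3)=1209 g(13,5)=429
t=14: g(14,-14)=1 g(14,-12)=14 g(14,-10)=91 g(14,-8)=364 g(14,-6)=1001 g(14,-4)=2002 g(14,-2)=3002 g(14,0)=3418 g(14,2)=2912 g(14,4)=1638
t=15: g(15,-15)=1 g(15,-13)=15 g(15,-11)=105 g(15,-9)=455 g(15,-7)=1365 g(15,-5)=3003 g(15,-3)=5004 g(15,-1)=6420 g(15,1)=6330 g(15,3)=4550 g(15,5)=1638
t=16: g(16,-16)=1 g(16,-14)=16 g(16,-12)=120 g(16,-10)=560 g(16,-8)=1820 g(16,-6)=4368 g(16,-4)=8007 g(16,-2)=11424 g(16,0)=12750 g(16,2)=10880 g(16,4)=6188
t=17: g(17,-17)=1 g(17,-15)=17 g(17,-13)=136 g(17,-11)=680 g(17,-9)=2380 g(17,-7)=6188 g(17,-5)=12375 g(17,-3)=19431 g(17,-1)=24174 g(17,1)=23630 g(17,3)=17068 g(17,5)=6188
t=18: g(18,-18)=1 g(18,-16)=18 g(18,-14)=153 g(18,-12)=816 g(18,-10)=3060 g(18,-8)=8568 g(18,-6)=18563 g(18,-4)=31806 g(18,-2)=43605 g(18,0)=47804 g(18,2)=40698 g(18,4)=23256
t=19: g(19,-19)=1 g(19,-17)=19 g(19,-15)=171 g(19,-13)=969 g(19,-11)=3876 g(19,-9)=11628 g(19,-7)=27131 g(19,-5)=50369 g(19,-3)=75411 g(19,-1)=91409 g(19,1)=88502 g(19,3)=63954 g(19,5)=23256
t=20: g(20,-20)=1 g(20,-18)=20 g(20,-16)=190 g(20,-14)=1140 g(20,-12)=4845 g(20,-10)=15504 g(20,-8)=38759 g(20,-6)=77500 g(20,-4)=125780 g(20,-2)=166820 g(20,0)=179911 g(20,2)=152456 g(20,4)=87210
t=21: g(21,-21)=1 g(21,-19)=21 g(21,-17)=210 g(21,-15)=1330 g(21,-13)=5985 g(21,-11)=20349 g(21,-9)=54263 g(21,-7)=116259 g(21,-5)=203280 g(21,-3)=292600 g(21,-1)=346731 g(21,1)=332367 g(21,3)=239666 g(21,5)=87210
t=22: g(22,-22)=1 g(22,-20)=22 g(22,-18)=231 g(22,-16)=1540 g(22,-14)=7315 g(22,-12)=26334 g(22,-10)=74612 g(22,-8)=170522 g(22,-6)=319539 g(22,-4)=495880 g(22,-2)=639331 g(22,0)=679098 g(22,2)=572033 g(22,4)=326876
t=23: g(23,-23)=1 g(23,-21)=23 g(23,-19)=253 g(23,-17)=1771 g(23,-15)=8855 g(23,-13)=33649 g(23,-11)=100946 g(23,-9)=245134 g(23,-7)=490061 g(23,-5)=815419 g(23,-3)=1135211 g(23,-1)=1318429 g(23,1)=1251131 g(23,3)=898909 g(23,5)=326876
t=24: g(24,-24)=1 g(24,-22)=24 g(24,-20)=276 g(24,-18)=2024 g(24,-16)=10626 g(24,-14)=42504 g(24,-12)=134595 g(24,-10)=346080 g(24,-8)=735195 g(24,-6)=1305480 g(24,-4)=1950630 g(24,-2)=2453640 g(24,0)=2569560 g(24,2)=2150040 g(24,4)=1225785
Paths never hitting 6: Σ_s g(24,s) = 12926460
Paths hitting 6: 2^24 - 12926460 = 3850756
P = 3850756/16777216 = 962689/4194304

Answer: 962689/4194304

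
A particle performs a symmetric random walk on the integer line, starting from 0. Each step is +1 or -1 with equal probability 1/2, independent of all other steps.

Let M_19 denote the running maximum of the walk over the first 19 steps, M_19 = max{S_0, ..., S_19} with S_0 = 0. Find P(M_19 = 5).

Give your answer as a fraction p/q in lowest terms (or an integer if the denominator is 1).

Let M_19 = max(S_0,...,S_19). Use the reflection principle: for j ≥ 1, #{paths with M_19 ≥ j} = #{S_19 ≥ j} + #{S_19 ≥ j+1}.
By reflection, #{M_19 ≥ 5} = #{S_19 ≥ 5} + #{S_19 ≥ 6} = 94184 + 43796 = 137980.
#{M_19 ≥ 6} = #{S_19 ≥ 6} + #{S_19 ≥ 7} = 43796 + 43796 = 87592.
#{M_19 = 5} = 137980 - 87592 = 50388.
P(M_19 = 5) = 50388/524288 = 12597/131072

Answer: 12597/131072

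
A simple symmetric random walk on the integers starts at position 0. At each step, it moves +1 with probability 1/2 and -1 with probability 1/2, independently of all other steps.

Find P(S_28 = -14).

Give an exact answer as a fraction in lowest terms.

To reach position -14 after 28 steps: need 7 steps of +1 and 21 of -1.
Favorable paths: C(28,7) = 1184040
Total paths: 2^28 = 268435456
P = 1184040/268435456 = 148005/33554432

Answer: 148005/33554432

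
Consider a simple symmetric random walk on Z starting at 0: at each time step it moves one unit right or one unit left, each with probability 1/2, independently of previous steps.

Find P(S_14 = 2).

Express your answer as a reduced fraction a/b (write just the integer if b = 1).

To reach position 2 after 14 steps: need 8 steps of +1 and 6 of -1.
Favorable paths: C(14,8) = 3003
Total paths: 2^14 = 16384
P = 3003/16384 = 3003/16384

Answer: 3003/16384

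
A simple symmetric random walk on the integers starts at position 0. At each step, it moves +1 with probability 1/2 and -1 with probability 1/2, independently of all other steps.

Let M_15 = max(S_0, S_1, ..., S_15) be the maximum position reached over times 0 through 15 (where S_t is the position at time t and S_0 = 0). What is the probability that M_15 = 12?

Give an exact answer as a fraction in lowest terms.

Answer: 15/32768

Derivation:
Let M_15 = max(S_0,...,S_15). Use the reflection principle: for j ≥ 1, #{paths with M_15 ≥ j} = #{S_15 ≥ j} + #{S_15 ≥ j+1}.
By reflection, #{M_15 ≥ 12} = #{S_15 ≥ 12} + #{S_15 ≥ 13} = 16 + 16 = 32.
#{M_15 ≥ 13} = #{S_15 ≥ 13} + #{S_15 ≥ 14} = 16 + 1 = 17.
#{M_15 = 12} = 32 - 17 = 15.
P(M_15 = 12) = 15/32768 = 15/32768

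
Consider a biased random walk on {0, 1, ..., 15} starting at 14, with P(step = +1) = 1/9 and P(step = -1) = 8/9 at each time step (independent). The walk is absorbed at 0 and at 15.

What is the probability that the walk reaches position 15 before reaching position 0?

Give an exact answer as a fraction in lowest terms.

Answer: 628292358729/5026338869833

Derivation:
Biased walk: p = 1/9, q = 8/9, r = q/p = 8
Gambler's ruin: P(hit 15 before 0 | start at 14) = (1 - r^a)/(1 - r^N)
r^14 = 4398046511104; r^15 = 35184372088832
P = (1 - 4398046511104) / (1 - 35184372088832) = -4398046511103 / -35184372088831 = 628292358729/5026338869833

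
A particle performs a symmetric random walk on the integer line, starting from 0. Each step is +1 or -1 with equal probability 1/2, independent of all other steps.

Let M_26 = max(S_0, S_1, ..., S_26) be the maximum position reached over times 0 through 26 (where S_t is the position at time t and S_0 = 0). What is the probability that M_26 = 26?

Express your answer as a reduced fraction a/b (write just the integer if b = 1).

Answer: 1/67108864

Derivation:
Let M_26 = max(S_0,...,S_26). Use the reflection principle: for j ≥ 1, #{paths with M_26 ≥ j} = #{S_26 ≥ j} + #{S_26 ≥ j+1}.
By reflection, #{M_26 ≥ 26} = #{S_26 ≥ 26} + #{S_26 ≥ 27} = 1 + 0 = 1.
#{M_26 ≥ 27} = #{S_26 ≥ 27} + #{S_26 ≥ 28} = 0 + 0 = 0.
#{M_26 = 26} = 1 - 0 = 1.
P(M_26 = 26) = 1/67108864 = 1/67108864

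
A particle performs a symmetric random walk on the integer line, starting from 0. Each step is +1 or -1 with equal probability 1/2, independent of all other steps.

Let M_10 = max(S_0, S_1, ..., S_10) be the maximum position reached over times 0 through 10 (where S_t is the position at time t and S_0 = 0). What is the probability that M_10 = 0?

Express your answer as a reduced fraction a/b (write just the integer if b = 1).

Answer: 63/256

Derivation:
Let M_10 = max(S_0,...,S_10). Use the reflection principle: for j ≥ 1, #{paths with M_10 ≥ j} = #{S_10 ≥ j} + #{S_10 ≥ j+1}.
P(M_10 ≥ 0) = 1 since S_0 = 0, so #{M_10 ≥ 0} = 1024.
#{M_10 ≥ 1} = #{S_10 ≥ 1} + #{S_10 ≥ 2} = 386 + 386 = 772.
#{M_10 = 0} = 1024 - 772 = 252.
P(M_10 = 0) = 252/1024 = 63/256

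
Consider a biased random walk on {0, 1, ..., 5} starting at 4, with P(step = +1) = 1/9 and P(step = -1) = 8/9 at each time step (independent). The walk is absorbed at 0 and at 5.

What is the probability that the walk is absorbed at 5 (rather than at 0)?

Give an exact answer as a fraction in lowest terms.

Answer: 585/4681

Derivation:
Biased walk: p = 1/9, q = 8/9, r = q/p = 8
Gambler's ruin: P(hit 5 before 0 | start at 4) = (1 - r^a)/(1 - r^N)
r^4 = 4096; r^5 = 32768
P = (1 - 4096) / (1 - 32768) = -4095 / -32767 = 585/4681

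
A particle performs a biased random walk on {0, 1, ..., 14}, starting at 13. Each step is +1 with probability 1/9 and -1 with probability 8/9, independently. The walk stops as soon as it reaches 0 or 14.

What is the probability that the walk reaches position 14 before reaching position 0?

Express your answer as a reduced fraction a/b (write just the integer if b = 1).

Answer: 78536544841/628292358729

Derivation:
Biased walk: p = 1/9, q = 8/9, r = q/p = 8
Gambler's ruin: P(hit 14 before 0 | start at 13) = (1 - r^a)/(1 - r^N)
r^13 = 549755813888; r^14 = 4398046511104
P = (1 - 549755813888) / (1 - 4398046511104) = -549755813887 / -4398046511103 = 78536544841/628292358729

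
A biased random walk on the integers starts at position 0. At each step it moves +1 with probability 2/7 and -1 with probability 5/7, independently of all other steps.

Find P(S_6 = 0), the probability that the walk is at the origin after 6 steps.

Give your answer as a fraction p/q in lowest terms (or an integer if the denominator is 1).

Answer: 20000/117649

Derivation:
To be at 0 after 6 steps: need exactly 3 steps of +1 and 3 of -1.
Number of such sequences: C(6,3) = 20
Each has probability (2/7)^3 · (5/7)^3 = 1000/117649
P = 20 · 1000/117649 = 20000/117649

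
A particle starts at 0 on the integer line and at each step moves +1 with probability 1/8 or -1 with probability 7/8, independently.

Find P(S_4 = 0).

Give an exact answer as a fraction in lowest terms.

To reach position 0 after 4 steps: need 2 steps of +1 and 2 steps of -1.
Number of such sequences: C(4,2) = 6
Each has probability (1/8)^2 · (7/8)^2 = 49/4096
P = 6 · 49/4096 = 147/2048

Answer: 147/2048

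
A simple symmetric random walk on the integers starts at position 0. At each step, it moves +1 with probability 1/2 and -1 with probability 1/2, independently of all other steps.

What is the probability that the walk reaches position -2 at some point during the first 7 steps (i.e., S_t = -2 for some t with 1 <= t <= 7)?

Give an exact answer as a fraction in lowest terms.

Count via complement. Let g(t,s) = #length-t paths at position s with S_1..S_t all ≠ -2.
g(t,s) = g(t-1,s-1) + g(t-1,s+1) for s ≠ -2; g(t,-2) = 0.
t=0: g(0,0)=1
t=1: g(1,-1)=1 g(1,1)=1
t=2: g(2,0)=2 g(2,2)=1
t=3: g(3,-1)=2 g(3,1)=3 g(3,3)=1
t=4: g(4,0)=5 g(4,2)=4 g(4,4)=1
t=5: g(5,-1)=5 g(5,1)=9 g(5,3)=5 g(5,5)=1
t=6: g(6,0)=14 g(6,2)=14 g(6,4)=6 g(6,6)=1
t=7: g(7,-1)=14 g(7,1)=28 g(7,3)=20 g(7,5)=7 g(7,7)=1
Paths never hitting -2: Σ_s g(7,s) = 70
Paths hitting -2: 2^7 - 70 = 58
P = 58/128 = 29/64

Answer: 29/64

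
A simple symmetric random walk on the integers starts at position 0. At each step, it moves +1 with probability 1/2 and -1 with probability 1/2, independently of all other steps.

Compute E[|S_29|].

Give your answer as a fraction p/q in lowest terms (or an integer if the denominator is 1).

S_29 takes values m ≡ 1 (mod 2) with |m| ≤ 29; P(S_29=m) = C(29,(29+m)/2)/2^29.
Total paths: 2^29 = 536870912
Distribution: P(S=-29)=1/536870912, P(S=-27)=29/536870912, P(S=-25)=406/536870912, P(S=-23)=3654/536870912, P(S=-21)=23751/536870912, P(S=-19)=118755/536870912, P(S=-17)=475020/536870912, P(S=-15)=1560780/536870912, P(S=-13)=4292145/536870912, P(S=-11)=10015005/536870912, P(S=-9)=20030010/536870912, P(S=-7)=34597290/536870912, P(S=-5)=51895935/536870912, P(S=-3)=67863915/536870912, P(S=-1)=77558760/536870912, P(S=1)=77558760/536870912, P(S=3)=67863915/536870912, P(S=5)=51895935/536870912, P(S=7)=34597290/536870912, P(S=9)=20030010/536870912, P(S=11)=10015005/536870912, P(S=13)=4292145/536870912, P(S=15)=1560780/536870912, P(S=17)=475020/536870912, P(S=19)=118755/536870912, P(S=21)=23751/536870912, P(S=23)=3654/536870912, P(S=25)=406/536870912, P(S=27)=29/536870912, P(S=29)=1/536870912
E[|S_29|] = Σ_m |m|·P(S_29=m) = 2326762800/536870912 = 145422675/33554432

Answer: 145422675/33554432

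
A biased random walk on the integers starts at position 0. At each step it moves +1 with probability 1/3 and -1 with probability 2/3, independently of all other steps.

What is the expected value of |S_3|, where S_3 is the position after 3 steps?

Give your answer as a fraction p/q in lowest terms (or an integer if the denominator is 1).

S_3 takes values m ≡ 1 (mod 2) with |m| ≤ 3; P(S_3=m) = C(3,(3+m)/2) · (1/3)^((3+m)/2) · (2/3)^((3-m)/2).
Distribution: P(S=-3)=8/27, P(S=-1)=4/9, P(S=1)=2/9, P(S=3)=1/27
E[|S_3|] = Σ_m |m|·P(S_3=m) = 5/3

Answer: 5/3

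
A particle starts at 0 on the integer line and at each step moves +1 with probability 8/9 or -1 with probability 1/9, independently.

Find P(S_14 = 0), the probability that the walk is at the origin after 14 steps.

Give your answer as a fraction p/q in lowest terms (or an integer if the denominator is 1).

Answer: 2399141888/7625597484987

Derivation:
To be at 0 after 14 steps: need exactly 7 steps of +1 and 7 of -1.
Number of such sequences: C(14,7) = 3432
Each has probability (8/9)^7 · (1/9)^7 = 2097152/22876792454961
P = 3432 · 2097152/22876792454961 = 2399141888/7625597484987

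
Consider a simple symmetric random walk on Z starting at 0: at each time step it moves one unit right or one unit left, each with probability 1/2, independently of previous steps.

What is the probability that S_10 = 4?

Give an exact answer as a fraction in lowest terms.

To reach position 4 after 10 steps: need 7 steps of +1 and 3 of -1.
Favorable paths: C(10,7) = 120
Total paths: 2^10 = 1024
P = 120/1024 = 15/128

Answer: 15/128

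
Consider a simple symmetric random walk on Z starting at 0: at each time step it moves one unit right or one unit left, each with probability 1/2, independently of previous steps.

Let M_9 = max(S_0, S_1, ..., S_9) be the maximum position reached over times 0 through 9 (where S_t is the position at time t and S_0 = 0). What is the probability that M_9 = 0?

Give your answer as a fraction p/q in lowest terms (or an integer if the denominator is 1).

Answer: 63/256

Derivation:
Let M_9 = max(S_0,...,S_9). Use the reflection principle: for j ≥ 1, #{paths with M_9 ≥ j} = #{S_9 ≥ j} + #{S_9 ≥ j+1}.
P(M_9 ≥ 0) = 1 since S_0 = 0, so #{M_9 ≥ 0} = 512.
#{M_9 ≥ 1} = #{S_9 ≥ 1} + #{S_9 ≥ 2} = 256 + 130 = 386.
#{M_9 = 0} = 512 - 386 = 126.
P(M_9 = 0) = 126/512 = 63/256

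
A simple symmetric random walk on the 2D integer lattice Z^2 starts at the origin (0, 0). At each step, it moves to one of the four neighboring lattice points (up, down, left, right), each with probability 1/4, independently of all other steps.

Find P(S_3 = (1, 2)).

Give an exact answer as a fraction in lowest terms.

Answer: 3/64

Derivation:
Let h be the number of horizontal steps (so 3-h are vertical). To end at (1,2) need (h+1)/2 right-steps and ((3-h)+2)/2 up-steps.
Sum over h with 1 ≤ h ≤ 1, h ≡ 1 (mod 2), 3-h ≡ 0 (mod 2):
h=1: C(3,1)·C(1,1)·C(2,2) = 3·1·1 = 3
Total favorable: 3
Total paths: 4^3 = 64
P = 3/64 = 3/64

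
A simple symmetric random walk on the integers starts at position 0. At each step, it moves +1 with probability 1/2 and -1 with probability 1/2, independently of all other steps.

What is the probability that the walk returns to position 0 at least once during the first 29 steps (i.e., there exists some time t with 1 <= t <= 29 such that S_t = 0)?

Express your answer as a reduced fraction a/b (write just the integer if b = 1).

Count via complement. Let g(t,s) = #length-t paths at position s with S_1..S_t all ≠ 0.
g(t,s) = g(t-1,s-1) + g(t-1,s+1) for s ≠ 0; g(t,0) = 0.
t=0: g(0,0)=1
t=1: g(1,-1)=1 g(1,1)=1
t=2: g(2,-2)=1 g(2,2)=1
t=3: g(3,-3)=1 g(3,-1)=1 g(3,1)=1 g(3,3)=1
t=4: g(4,-4)=1 g(4,-2)=2 g(4,2)=2 g(4,4)=1
t=5: g(5,-5)=1 g(5,-3)=3 g(5,-1)=2 g(5,1)=2 g(5,3)=3 g(5,5)=1
t=6: g(6,-6)=1 g(6,-4)=4 g(6,-2)=5 g(6,2)=5 g(6,4)=4 g(6,6)=1
t=7: g(7,-7)=1 g(7,-5)=5 g(7,-3)=9 g(7,-1)=5 g(7,1)=5 g(7,3)=9 g(7,5)=5 g(7,7)=1
t=8: g(8,-8)=1 g(8,-6)=6 g(8,-4)=14 g(8,-2)=14 g(8,2)=14 g(8,4)=14 g(8,6)=6 g(8,8)=1
t=9: g(9,-9)=1 g(9,-7)=7 g(9,-5)=20 g(9,-3)=28 g(9,-1)=14 g(9,1)=14 g(9,3)=28 g(9,5)=20 g(9,7)=7 g(9,9)=1
t=10: g(10,-10)=1 g(10,-8)=8 g(10,-6)=27 g(10,-4)=48 g(10,-2)=42 g(10,2)=42 g(10,4)=48 g(10,6)=27 g(10,8)=8 g(10,10)=1
t=11: g(11,-11)=1 g(11,-9)=9 g(11,-7)=35 g(11,-5)=75 g(11,-3)=90 g(11,-1)=42 g(11,1)=42 g(11,3)=90 g(11,5)=75 g(11,7)=35 g(11,9)=9 g(11,11)=1
t=12: g(12,-12)=1 g(12,-10)=10 g(12,-8)=44 g(12,-6)=110 g(12,-4)=165 g(12,-2)=132 g(12,2)=132 g(12,4)=165 g(12,6)=110 g(12,8)=44 g(12,10)=10 g(12,12)=1
t=13: g(13,-13)=1 g(13,-11)=11 g(13,-9)=54 g(13,-7)=154 g(13,-5)=275 g(13,-3)=297 g(13,-1)=132 g(13,1)=132 g(13,3)=297 g(13,5)=275 g(13,7)=154 g(13,9)=54 g(13,11)=11 g(13,13)=1
t=14: g(14,-14)=1 g(14,-12)=12 g(14,-10)=65 g(14,-8)=208 g(14,-6)=429 g(14,-4)=572 g(14,-2)=429 g(14,2)=429 g(14,4)=572 g(14,6)=429 g(14,8)=208 g(14,10)=65 g(14,12)=12 g(14,14)=1
t=15: g(15,-15)=1 g(15,-13)=13 g(15,-11)=77 g(15,-9)=273 g(15,-7)=637 g(15,-5)=1001 g(15,-3)=1001 g(15,-1)=429 g(15,1)=429 g(15,3)=1001 g(15,5)=1001 g(15,7)=637 g(15,9)=273 g(15,11)=77 g(15,13)=13 g(15,15)=1
t=16: g(16,-16)=1 g(16,-14)=14 g(16,-12)=90 g(16,-10)=350 g(16,-8)=910 g(16,-6)=1638 g(16,-4)=2002 g(16,-2)=1430 g(16,2)=1430 g(16,4)=2002 g(16,6)=1638 g(16,8)=910 g(16,10)=350 g(16,12)=90 g(16,14)=14 g(16,16)=1
t=17: g(17,-17)=1 g(17,-15)=15 g(17,-13)=104 g(17,-11)=440 g(17,-9)=1260 g(17,-7)=2548 g(17,-5)=3640 g(17,-3)=3432 g(17,-1)=1430 g(17,1)=1430 g(17,3)=3432 g(17,5)=3640 g(17,7)=2548 g(17,9)=1260 g(17,11)=440 g(17,13)=104 g(17,15)=15 g(17,17)=1
t=18: g(18,-18)=1 g(18,-16)=16 g(18,-14)=119 g(18,-12)=544 g(18,-10)=1700 g(18,-8)=3808 g(18,-6)=6188 g(18,-4)=7072 g(18,-2)=4862 g(18,2)=4862 g(18,4)=7072 g(18,6)=6188 g(18,8)=3808 g(18,10)=1700 g(18,12)=544 g(18,14)=119 g(18,16)=16 g(18,18)=1
t=19: g(19,-19)=1 g(19,-17)=17 g(19,-15)=135 g(19,-13)=663 g(19,-11)=2244 g(19,-9)=5508 g(19,-7)=9996 g(19,-5)=13260 g(19,-3)=11934 g(19,-1)=4862 g(19,1)=4862 g(19,3)=11934 g(19,5)=13260 g(19,7)=9996 g(19,9)=5508 g(19,11)=2244 g(19,13)=663 g(19,15)=135 g(19,17)=17 g(19,19)=1
t=20: g(20,-20)=1 g(20,-18)=18 g(20,-16)=152 g(20,-14)=798 g(20,-12)=2907 g(20,-10)=7752 g(20,-8)=15504 g(20,-6)=23256 g(20,-4)=25194 g(20,-2)=16796 g(20,2)=16796 g(20,4)=25194 g(20,6)=23256 g(20,8)=15504 g(20,10)=7752 g(20,12)=2907 g(20,14)=798 g(20,16)=152 g(20,18)=18 g(20,20)=1
t=21: g(21,-21)=1 g(21,-19)=19 g(21,-17)=170 g(21,-15)=950 g(21,-13)=3705 g(21,-11)=10659 g(21,-9)=23256 g(21,-7)=38760 g(21,-5)=48450 g(21,-3)=41990 g(21,-1)=16796 g(21,1)=16796 g(21,3)=41990 g(21,5)=48450 g(21,7)=38760 g(21,9)=23256 g(21,11)=10659 g(21,13)=3705 g(21,15)=950 g(21,17)=170 g(21,19)=19 g(21,21)=1
t=22: g(22,-22)=1 g(22,-20)=20 g(22,-18)=189 g(22,-16)=1120 g(22,-14)=4655 g(22,-12)=14364 g(22,-10)=33915 g(22,-8)=62016 g(22,-6)=87210 g(22,-4)=90440 g(22,-2)=58786 g(22,2)=58786 g(22,4)=90440 g(22,6)=87210 g(22,8)=62016 g(22,10)=33915 g(22,12)=14364 g(22,14)=4655 g(22,16)=1120 g(22,18)=189 g(22,20)=20 g(22,22)=1
t=23: g(23,-23)=1 g(23,-21)=21 g(23,-19)=209 g(23,-17)=1309 g(23,-15)=5775 g(23,-13)=19019 g(23,-11)=48279 g(23,-9)=95931 g(23,-7)=149226 g(23,-5)=177650 g(23,-3)=149226 g(23,-1)=58786 g(23,1)=58786 g(23,3)=149226 g(23,5)=177650 g(23,7)=149226 g(23,9)=95931 g(23,11)=48279 g(23,13)=19019 g(23,15)=5775 g(23,17)=1309 g(23,19)=209 g(23,21)=21 g(23,23)=1
t=24: g(24,-24)=1 g(24,-22)=22 g(24,-20)=230 g(24,-18)=1518 g(24,-16)=7084 g(24,-14)=24794 g(24,-12)=67298 g(24,-10)=144210 g(24,-8)=245157 g(24,-6)=326876 g(24,-4)=326876 g(24,-2)=208012 g(24,2)=208012 g(24,4)=326876 g(24,6)=326876 g(24,8)=245157 g(24,10)=144210 g(24,12)=67298 g(24,14)=24794 g(24,16)=7084 g(24,18)=1518 g(24,20)=230 g(24,22)=22 g(24,24)=1
t=25: g(25,-25)=1 g(25,-23)=23 g(25,-21)=252 g(25,-19)=1748 g(25,-17)=8602 g(25,-15)=31878 g(25,-13)=92092 g(25,-11)=211508 g(25,-9)=389367 g(25,-7)=572033 g(25,-5)=653752 g(25,-3)=534888 g(25,-1)=208012 g(25,1)=208012 g(25,3)=534888 g(25,5)=653752 g(25,7)=572033 g(25,9)=389367 g(25,11)=211508 g(25,13)=92092 g(25,15)=31878 g(25,17)=8602 g(25,19)=1748 g(25,21)=252 g(25,23)=23 g(25,25)=1
t=26: g(26,-26)=1 g(26,-24)=24 g(26,-22)=275 g(26,-20)=2000 g(26,-18)=10350 g(26,-16)=40480 g(26,-14)=123970 g(26,-12)=303600 g(26,-10)=600875 g(26,-8)=961400 g(26,-6)=1225785 g(26,-4)=1188640 g(26,-2)=742900 g(26,2)=742900 g(26,4)=1188640 g(26,6)=1225785 g(26,8)=961400 g(26,10)=600875 g(26,12)=303600 g(26,14)=123970 g(26,16)=40480 g(26,18)=10350 g(26,20)=2000 g(26,22)=275 g(26,24)=24 g(26,26)=1
t=27: g(27,-27)=1 g(27,-25)=25 g(27,-23)=299 g(27,-21)=2275 g(27,-19)=12350 g(27,-17)=50830 g(27,-15)=164450 g(27,-13)=427570 g(27,-11)=904475 g(27,-9)=1562275 g(27,-7)=2187185 g(27,-5)=2414425 g(27,-3)=1931540 g(27,-1)=742900 g(27,1)=742900 g(27,3)=1931540 g(27,5)=2414425 g(27,7)=2187185 g(27,9)=1562275 g(27,11)=904475 g(27,13)=427570 g(27,15)=164450 g(27,17)=50830 g(27,19)=12350 g(27,21)=2275 g(27,23)=299 g(27,25)=25 g(27,27)=1
t=28: g(28,-28)=1 g(28,-26)=26 g(28,-24)=324 g(28,-22)=2574 g(28,-20)=14625 g(28,-18)=63180 g(28,-16)=215280 g(28,-14)=592020 g(28,-12)=1332045 g(28,-10)=2466750 g(28,-8)=3749460 g(28,-6)=4601610 g(28,-4)=4345965 g(28,-2)=2674440 g(28,2)=2674440 g(28,4)=4345965 g(28,6)=4601610 g(28,8)=3749460 g(28,10)=2466750 g(28,12)=1332045 g(28,14)=592020 g(28,16)=215280 g(28,18)=63180 g(28,20)=14625 g(28,22)=2574 g(28,24)=324 g(28,26)=26 g(28,28)=1
t=29: g(29,-29)=1 g(29,-27)=27 g(29,-25)=350 g(29,-23)=2898 g(29,-21)=17199 g(29,-19)=77805 g(29,-17)=278460 g(29,-15)=807300 g(29,-13)=1924065 g(29,-11)=3798795 g(29,-9)=6216210 g(29,-7)=8351070 g(29,-5)=8947575 g(29,-3)=7020405 g(29,-1)=2674440 g(29,1)=2674440 g(29,3)=7020405 g(29,5)=8947575 g(29,7)=8351070 g(29,9)=6216210 g(29,11)=3798795 g(29,13)=1924065 g(29,15)=807300 g(29,17)=278460 g(29,19)=77805 g(29,21)=17199 g(29,23)=2898 g(29,25)=350 g(29,27)=27 g(29,29)=1
Paths never hitting 0: Σ_s g(29,s) = 80233200
Paths hitting 0: 2^29 - 80233200 = 456637712
P = 456637712/536870912 = 28539857/33554432

Answer: 28539857/33554432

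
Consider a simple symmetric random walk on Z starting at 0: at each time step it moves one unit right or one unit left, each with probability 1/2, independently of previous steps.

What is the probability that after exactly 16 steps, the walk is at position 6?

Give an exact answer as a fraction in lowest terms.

To reach position 6 after 16 steps: need 11 steps of +1 and 5 of -1.
Favorable paths: C(16,11) = 4368
Total paths: 2^16 = 65536
P = 4368/65536 = 273/4096

Answer: 273/4096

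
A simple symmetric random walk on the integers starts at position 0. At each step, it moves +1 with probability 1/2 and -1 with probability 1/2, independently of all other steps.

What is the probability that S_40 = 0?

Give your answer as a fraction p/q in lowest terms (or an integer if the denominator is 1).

Answer: 34461632205/274877906944

Derivation:
To return to 0 after 40 steps: need exactly 20 steps of +1 and 20 of -1.
Favorable paths: C(40,20) = 137846528820
Total paths: 2^40 = 1099511627776
P = 137846528820/1099511627776 = 34461632205/274877906944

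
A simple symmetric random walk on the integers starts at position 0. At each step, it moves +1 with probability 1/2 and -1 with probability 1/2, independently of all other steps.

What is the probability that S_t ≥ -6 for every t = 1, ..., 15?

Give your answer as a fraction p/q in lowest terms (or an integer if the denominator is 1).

Let f(t,s) = #length-t paths at position s with S_1..S_t all ≥ -6.
f(t,s) = f(t-1,s-1) + f(t-1,s+1) for s ≥ -6; f(t,s) = 0 for s < -6.
t=0: f(0,0)=1
t=1: f(1,-1)=1 f(1,1)=1
t=2: f(2,-2)=1 f(2,0)=2 f(2,2)=1
t=3: f(3,-3)=1 f(3,-1)=3 f(3,1)=3 f(3,3)=1
t=4: f(4,-4)=1 f(4,-2)=4 f(4,0)=6 f(4,2)=4 f(4,4)=1
t=5: f(5,-5)=1 f(5,-3)=5 f(5,-1)=10 f(5,1)=10 f(5,3)=5 f(5,5)=1
t=6: f(6,-6)=1 f(6,-4)=6 f(6,-2)=15 f(6,0)=20 f(6,2)=15 f(6,4)=6 f(6,6)=1
t=7: f(7,-5)=7 f(7,-3)=21 f(7,-1)=35 f(7,1)=35 f(7,3)=21 f(7,5)=7 f(7,7)=1
t=8: f(8,-6)=7 f(8,-4)=28 f(8,-2)=56 f(8,0)=70 f(8,2)=56 f(8,4)=28 f(8,6)=8 f(8,8)=1
t=9: f(9,-5)=35 f(9,-3)=84 f(9,-1)=126 f(9,1)=126 f(9,3)=84 f(9,5)=36 f(9,7)=9 f(9,9)=1
t=10: f(10,-6)=35 f(10,-4)=119 f(10,-2)=210 f(10,0)=252 f(10,2)=210 f(10,4)=120 f(10,6)=45 f(10,8)=10 f(10,10)=1
t=11: f(11,-5)=154 f(11,-3)=329 f(11,-1)=462 f(11,1)=462 f(11,3)=330 f(11,5)=165 f(11,7)=55 f(11,9)=11 f(11,11)=1
t=12: f(12,-6)=154 f(12,-4)=483 f(12,-2)=791 f(12,0)=924 f(12,2)=792 f(12,4)=495 f(12,6)=220 f(12,8)=66 f(12,10)=12 f(12,12)=1
t=13: f(13,-5)=637 f(13,-3)=1274 f(13,-1)=1715 f(13,1)=1716 f(13,3)=1287 f(13,5)=715 f(13,7)=286 f(13,9)=78 f(13,11)=13 f(13,13)=1
t=14: f(14,-6)=637 f(14,-4)=1911 f(14,-2)=2989 f(14,0)=3431 f(14,2)=3003 f(14,4)=2002 f(14,6)=1001 f(14,8)=364 f(14,10)=91 f(14,12)=14 f(14,14)=1
t=15: f(15,-5)=2548 f(15,-3)=4900 f(15,-1)=6420 f(15,1)=6434 f(15,3)=5005 f(15,5)=3003 f(15,7)=1365 f(15,9)=455 f(15,11)=105 f(15,13)=15 f(15,15)=1
Σ_s f(15,s) = 30251
P = 30251/32768 = 30251/32768

Answer: 30251/32768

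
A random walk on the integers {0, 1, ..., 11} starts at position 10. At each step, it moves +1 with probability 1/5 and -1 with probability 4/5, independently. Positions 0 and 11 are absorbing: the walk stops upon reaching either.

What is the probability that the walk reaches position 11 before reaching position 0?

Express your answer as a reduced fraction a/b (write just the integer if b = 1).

Answer: 349525/1398101

Derivation:
Biased walk: p = 1/5, q = 4/5, r = q/p = 4
Gambler's ruin: P(hit 11 before 0 | start at 10) = (1 - r^a)/(1 - r^N)
r^10 = 1048576; r^11 = 4194304
P = (1 - 1048576) / (1 - 4194304) = -1048575 / -4194303 = 349525/1398101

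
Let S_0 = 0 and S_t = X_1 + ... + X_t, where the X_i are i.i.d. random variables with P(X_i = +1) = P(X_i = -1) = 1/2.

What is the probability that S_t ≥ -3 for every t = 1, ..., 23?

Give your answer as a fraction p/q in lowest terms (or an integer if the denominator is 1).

Answer: 156009/262144

Derivation:
Let f(t,s) = #length-t paths at position s with S_1..S_t all ≥ -3.
f(t,s) = f(t-1,s-1) + f(t-1,s+1) for s ≥ -3; f(t,s) = 0 for s < -3.
t=0: f(0,0)=1
t=1: f(1,-1)=1 f(1,1)=1
t=2: f(2,-2)=1 f(2,0)=2 f(2,2)=1
t=3: f(3,-3)=1 f(3,-1)=3 f(3,1)=3 f(3,3)=1
t=4: f(4,-2)=4 f(4,0)=6 f(4,2)=4 f(4,4)=1
t=5: f(5,-3)=4 f(5,-1)=10 f(5,1)=10 f(5,3)=5 f(5,5)=1
t=6: f(6,-2)=14 f(6,0)=20 f(6,2)=15 f(6,4)=6 f(6,6)=1
t=7: f(7,-3)=14 f(7,-1)=34 f(7,1)=35 f(7,3)=21 f(7,5)=7 f(7,7)=1
t=8: f(8,-2)=48 f(8,0)=69 f(8,2)=56 f(8,4)=28 f(8,6)=8 f(8,8)=1
t=9: f(9,-3)=48 f(9,-1)=117 f(9,1)=125 f(9,3)=84 f(9,5)=36 f(9,7)=9 f(9,9)=1
t=10: f(10,-2)=165 f(10,0)=242 f(10,2)=209 f(10,4)=120 f(10,6)=45 f(10,8)=10 f(10,10)=1
t=11: f(11,-3)=165 f(11,-1)=407 f(11,1)=451 f(11,3)=329 f(11,5)=165 f(11,7)=55 f(11,9)=11 f(11,11)=1
t=12: f(12,-2)=572 f(12,0)=858 f(12,2)=780 f(12,4)=494 f(12,6)=220 f(12,8)=66 f(12,10)=12 f(12,12)=1
t=13: f(13,-3)=572 f(13,-1)=1430 f(13,1)=1638 f(13,3)=1274 f(13,5)=714 f(13,7)=286 f(13,9)=78 f(13,11)=13 f(13,13)=1
t=14: f(14,-2)=2002 f(14,0)=3068 f(14,2)=2912 f(14,4)=1988 f(14,6)=1000 f(14,8)=364 f(14,10)=91 f(14,12)=14 f(14,14)=1
t=15: f(15,-3)=2002 f(15,-1)=5070 f(15,1)=5980 f(15,3)=4900 f(15,5)=2988 f(15,7)=1364 f(15,9)=455 f(15,11)=105 f(15,13)=15 f(15,15)=1
t=16: f(16,-2)=7072 f(16,0)=11050 f(16,2)=10880 f(16,4)=7888 f(16,6)=4352 f(16,8)=1819 f(16,10)=560 f(16,12)=120 f(16,14)=16 f(16,16)=1
t=17: f(17,-3)=7072 f(17,-1)=18122 f(17,1)=21930 f(17,3)=18768 f(17,5)=12240 f(17,7)=6171 f(17,9)=2379 f(17,11)=680 f(17,13)=136 f(17,15)=17 f(17,17)=1
t=18: f(18,-2)=25194 f(18,0)=40052 f(18,2)=40698 f(18,4)=31008 f(18,6)=18411 f(18,8)=8550 f(18,10)=3059 f(18,12)=816 f(18,14)=153 f(18,16)=18 f(18,18)=1
t=19: f(19,-3)=25194 f(19,-1)=65246 f(19,1)=80750 f(19,3)=71706 f(19,5)=49419 f(19,7)=26961 f(19,9)=11609 f(19,11)=3875 f(19,13)=969 f(19,15)=171 f(19,17)=19 f(19,19)=1
t=20: f(20,-2)=90440 f(20,0)=145996 f(20,2)=152456 f(20,4)=121125 f(20,6)=76380 f(20,8)=38570 f(20,10)=15484 f(20,12)=4844 f(20,14)=1140 f(20,16)=190 f(20,18)=20 f(20,20)=1
t=21: f(21,-3)=90440 f(21,-1)=236436 f(21,1)=298452 f(21,3)=273581 f(21,5)=197505 f(21,7)=114950 f(21,9)=54054 f(21,11)=20328 f(21,13)=5984 f(21,15)=1330 f(21,17)=210 f(21,19)=21 f(21,21)=1
t=22: f(22,-2)=326876 f(22,0)=534888 f(22,2)=572033 f(22,4)=471086 f(22,6)=312455 f(22,8)=169004 f(22,10)=74382 f(22,12)=26312 f(22,14)=7314 f(22,16)=1540 f(22,18)=231 f(22,20)=22 f(22,22)=1
t=23: f(23,-3)=326876 f(23,-1)=861764 f(23,1)=1106921 f(23,3)=1043119 f(23,5)=783541 f(23,7)=481459 f(23,9)=243386 f(23,11)=100694 f(23,13)=33626 f(23,15)=8854 f(23,17)=1771 f(23,19)=253 f(23,21)=23 f(23,23)=1
Σ_s f(23,s) = 4992288
P = 4992288/8388608 = 156009/262144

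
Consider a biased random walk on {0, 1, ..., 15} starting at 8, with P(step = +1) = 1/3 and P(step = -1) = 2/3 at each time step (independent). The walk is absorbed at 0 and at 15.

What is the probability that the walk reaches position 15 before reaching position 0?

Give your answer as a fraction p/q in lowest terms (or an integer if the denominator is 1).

Answer: 255/32767

Derivation:
Biased walk: p = 1/3, q = 2/3, r = q/p = 2
Gambler's ruin: P(hit 15 before 0 | start at 8) = (1 - r^a)/(1 - r^N)
r^8 = 256; r^15 = 32768
P = (1 - 256) / (1 - 32768) = -255 / -32767 = 255/32767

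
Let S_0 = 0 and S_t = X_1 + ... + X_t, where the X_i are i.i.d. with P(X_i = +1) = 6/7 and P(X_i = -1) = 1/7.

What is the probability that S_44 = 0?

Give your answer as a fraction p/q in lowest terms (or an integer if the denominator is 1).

Answer: 276945090657575023193012305920/15286700631942576193765185769276826401

Derivation:
To be at 0 after 44 steps: need exactly 22 steps of +1 and 22 of -1.
Number of such sequences: C(44,22) = 2104098963720
Each has probability (6/7)^22 · (1/7)^22 = 131621703842267136/15286700631942576193765185769276826401
P = 2104098963720 · 131621703842267136/15286700631942576193765185769276826401 = 276945090657575023193012305920/15286700631942576193765185769276826401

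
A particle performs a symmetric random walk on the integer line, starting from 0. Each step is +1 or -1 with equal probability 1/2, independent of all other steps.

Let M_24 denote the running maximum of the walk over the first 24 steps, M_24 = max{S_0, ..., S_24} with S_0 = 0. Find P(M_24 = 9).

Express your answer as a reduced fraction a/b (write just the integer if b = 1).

Let M_24 = max(S_0,...,S_24). Use the reflection principle: for j ≥ 1, #{paths with M_24 ≥ j} = #{S_24 ≥ j} + #{S_24 ≥ j+1}.
By reflection, #{M_24 ≥ 9} = #{S_24 ≥ 9} + #{S_24 ≥ 10} = 536155 + 536155 = 1072310.
#{M_24 ≥ 10} = #{S_24 ≥ 10} + #{S_24 ≥ 11} = 536155 + 190051 = 726206.
#{M_24 = 9} = 1072310 - 726206 = 346104.
P(M_24 = 9) = 346104/16777216 = 43263/2097152

Answer: 43263/2097152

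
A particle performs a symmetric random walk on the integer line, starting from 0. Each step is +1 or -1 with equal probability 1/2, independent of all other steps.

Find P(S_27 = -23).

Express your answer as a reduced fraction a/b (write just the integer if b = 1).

To reach position -23 after 27 steps: need 2 steps of +1 and 25 of -1.
Favorable paths: C(27,2) = 351
Total paths: 2^27 = 134217728
P = 351/134217728 = 351/134217728

Answer: 351/134217728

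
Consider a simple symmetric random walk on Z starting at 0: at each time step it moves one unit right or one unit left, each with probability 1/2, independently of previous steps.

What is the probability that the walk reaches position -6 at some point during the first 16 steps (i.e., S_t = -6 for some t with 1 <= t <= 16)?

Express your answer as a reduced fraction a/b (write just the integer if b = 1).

Count via complement. Let g(t,s) = #length-t paths at position s with S_1..S_t all ≠ -6.
g(t,s) = g(t-1,s-1) + g(t-1,s+1) for s ≠ -6; g(t,-6) = 0.
t=0: g(0,0)=1
t=1: g(1,-1)=1 g(1,1)=1
t=2: g(2,-2)=1 g(2,0)=2 g(2,2)=1
t=3: g(3,-3)=1 g(3,-1)=3 g(3,1)=3 g(3,3)=1
t=4: g(4,-4)=1 g(4,-2)=4 g(4,0)=6 g(4,2)=4 g(4,4)=1
t=5: g(5,-5)=1 g(5,-3)=5 g(5,-1)=10 g(5,1)=10 g(5,3)=5 g(5,5)=1
t=6: g(6,-4)=6 g(6,-2)=15 g(6,0)=20 g(6,2)=15 g(6,4)=6 g(6,6)=1
t=7: g(7,-5)=6 g(7,-3)=21 g(7,-1)=35 g(7,1)=35 g(7,3)=21 g(7,5)=7 g(7,7)=1
t=8: g(8,-4)=27 g(8,-2)=56 g(8,0)=70 g(8,2)=56 g(8,4)=28 g(8,6)=8 g(8,8)=1
t=9: g(9,-5)=27 g(9,-3)=83 g(9,-1)=126 g(9,1)=126 g(9,3)=84 g(9,5)=36 g(9,7)=9 g(9,9)=1
t=10: g(10,-4)=110 g(10,-2)=209 g(10,0)=252 g(10,2)=210 g(10,4)=120 g(10,6)=45 g(10,8)=10 g(10,10)=1
t=11: g(11,-5)=110 g(11,-3)=319 g(11,-1)=461 g(11,1)=462 g(11,3)=330 g(11,5)=165 g(11,7)=55 g(11,9)=11 g(11,11)=1
t=12: g(12,-4)=429 g(12,-2)=780 g(12,0)=923 g(12,2)=792 g(12,4)=495 g(12,6)=220 g(12,8)=66 g(12,10)=12 g(12,12)=1
t=13: g(13,-5)=429 g(13,-3)=1209 g(13,-1)=1703 g(13,1)=1715 g(13,3)=1287 g(13,5)=715 g(13,7)=286 g(13,9)=78 g(13,11)=13 g(13,13)=1
t=14: g(14,-4)=1638 g(14,-2)=2912 g(14,0)=3418 g(14,2)=3002 g(14,4)=2002 g(14,6)=1001 g(14,8)=364 g(14,10)=91 g(14,12)=14 g(14,14)=1
t=15: g(15,-5)=1638 g(15,-3)=4550 g(15,-1)=6330 g(15,1)=6420 g(15,3)=5004 g(15,5)=3003 g(15,7)=1365 g(15,9)=455 g(15,11)=105 g(15,13)=15 g(15,15)=1
t=16: g(16,-4)=6188 g(16,-2)=10880 g(16,0)=12750 g(16,2)=11424 g(16,4)=8007 g(16,6)=4368 g(16,8)=1820 g(16,10)=560 g(16,12)=120 g(16,14)=16 g(16,16)=1
Paths never hitting -6: Σ_s g(16,s) = 56134
Paths hitting -6: 2^16 - 56134 = 9402
P = 9402/65536 = 4701/32768

Answer: 4701/32768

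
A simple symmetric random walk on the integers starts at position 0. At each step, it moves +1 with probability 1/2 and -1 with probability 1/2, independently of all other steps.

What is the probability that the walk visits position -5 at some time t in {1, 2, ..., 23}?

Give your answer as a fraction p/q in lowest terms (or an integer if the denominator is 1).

Answer: 1289565/4194304

Derivation:
Count via complement. Let g(t,s) = #length-t paths at position s with S_1..S_t all ≠ -5.
g(t,s) = g(t-1,s-1) + g(t-1,s+1) for s ≠ -5; g(t,-5) = 0.
t=0: g(0,0)=1
t=1: g(1,-1)=1 g(1,1)=1
t=2: g(2,-2)=1 g(2,0)=2 g(2,2)=1
t=3: g(3,-3)=1 g(3,-1)=3 g(3,1)=3 g(3,3)=1
t=4: g(4,-4)=1 g(4,-2)=4 g(4,0)=6 g(4,2)=4 g(4,4)=1
t=5: g(5,-3)=5 g(5,-1)=10 g(5,1)=10 g(5,3)=5 g(5,5)=1
t=6: g(6,-4)=5 g(6,-2)=15 g(6,0)=20 g(6,2)=15 g(6,4)=6 g(6,6)=1
t=7: g(7,-3)=20 g(7,-1)=35 g(7,1)=35 g(7,3)=21 g(7,5)=7 g(7,7)=1
t=8: g(8,-4)=20 g(8,-2)=55 g(8,0)=70 g(8,2)=56 g(8,4)=28 g(8,6)=8 g(8,8)=1
t=9: g(9,-3)=75 g(9,-1)=125 g(9,1)=126 g(9,3)=84 g(9,5)=36 g(9,7)=9 g(9,9)=1
t=10: g(10,-4)=75 g(10,-2)=200 g(10,0)=251 g(10,2)=210 g(10,4)=120 g(10,6)=45 g(10,8)=10 g(10,10)=1
t=11: g(11,-3)=275 g(11,-1)=451 g(11,1)=461 g(11,3)=330 g(11,5)=165 g(11,7)=55 g(11,9)=11 g(11,11)=1
t=12: g(12,-4)=275 g(12,-2)=726 g(12,0)=912 g(12,2)=791 g(12,4)=495 g(12,6)=220 g(12,8)=66 g(12,10)=12 g(12,12)=1
t=13: g(13,-3)=1001 g(13,-1)=1638 g(13,1)=1703 g(13,3)=1286 g(13,5)=715 g(13,7)=286 g(13,9)=78 g(13,11)=13 g(13,13)=1
t=14: g(14,-4)=1001 g(14,-2)=2639 g(14,0)=3341 g(14,2)=2989 g(14,4)=2001 g(14,6)=1001 g(14,8)=364 g(14,10)=91 g(14,12)=14 g(14,14)=1
t=15: g(15,-3)=3640 g(15,-1)=5980 g(15,1)=6330 g(15,3)=4990 g(15,5)=3002 g(15,7)=1365 g(15,9)=455 g(15,11)=105 g(15,13)=15 g(15,15)=1
t=16: g(16,-4)=3640 g(16,-2)=9620 g(16,0)=12310 g(16,2)=11320 g(16,4)=7992 g(16,6)=4367 g(16,8)=1820 g(16,10)=560 g(16,12)=120 g(16,14)=16 g(16,16)=1
t=17: g(17,-3)=13260 g(17,-1)=21930 g(17,1)=23630 g(17,3)=19312 g(17,5)=12359 g(17,7)=6187 g(17,9)=2380 g(17,11)=680 g(17,13)=136 g(17,15)=17 g(17,17)=1
t=18: g(18,-4)=13260 g(18,-2)=35190 g(18,0)=45560 g(18,2)=42942 g(18,4)=31671 g(18,6)=18546 g(18,8)=8567 g(18,10)=3060 g(18,12)=816 g(18,14)=153 g(18,16)=18 g(18,18)=1
t=19: g(19,-3)=48450 g(19,-1)=80750 g(19,1)=88502 g(19,3)=74613 g(19,5)=50217 g(19,7)=27113 g(19,9)=11627 g(19,11)=3876 g(19,13)=969 g(19,15)=171 g(19,17)=19 g(19,19)=1
t=20: g(20,-4)=48450 g(20,-2)=129200 g(20,0)=169252 g(20,2)=163115 g(20,4)=124830 g(20,6)=77330 g(20,8)=38740 g(20,10)=15503 g(20,12)=4845 g(20,14)=1140 g(20,16)=190 g(20,18)=20 g(20,20)=1
t=21: g(21,-3)=177650 g(21,-1)=298452 g(21,1)=332367 g(21,3)=287945 g(21,5)=202160 g(21,7)=116070 g(21,9)=54243 g(21,11)=20348 g(21,13)=5985 g(21,15)=1330 g(21,17)=210 g(21,19)=21 g(21,21)=1
t=22: g(22,-4)=177650 g(22,-2)=476102 g(22,0)=630819 g(22,2)=620312 g(22,4)=490105 g(22,6)=318230 g(22,8)=170313 g(22,10)=74591 g(22,12)=26333 g(22,14)=7315 g(22,16)=1540 g(22,18)=231 g(22,20)=22 g(22,22)=1
t=23: g(23,-3)=653752 g(23,-1)=1106921 g(23,1)=1251131 g(23,3)=1110417 g(23,5)=808335 g(23,7)=488543 g(23,9)=244904 g(23,11)=100924 g(23,13)=33648 g(23,15)=8855 g(23,17)=1771 g(23,19)=253 g(23,21)=23 g(23,23)=1
Paths never hitting -5: Σ_s g(23,s) = 5809478
Paths hitting -5: 2^23 - 5809478 = 2579130
P = 2579130/8388608 = 1289565/4194304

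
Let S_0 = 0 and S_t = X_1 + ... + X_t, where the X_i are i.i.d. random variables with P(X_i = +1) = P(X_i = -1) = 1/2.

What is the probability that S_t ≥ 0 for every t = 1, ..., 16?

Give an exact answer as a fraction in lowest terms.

Answer: 6435/32768

Derivation:
Let f(t,s) = #length-t paths at position s with S_1..S_t all ≥ 0.
f(t,s) = f(t-1,s-1) + f(t-1,s+1) for s ≥ 0; f(t,s) = 0 for s < 0.
t=0: f(0,0)=1
t=1: f(1,1)=1
t=2: f(2,0)=1 f(2,2)=1
t=3: f(3,1)=2 f(3,3)=1
t=4: f(4,0)=2 f(4,2)=3 f(4,4)=1
t=5: f(5,1)=5 f(5,3)=4 f(5,5)=1
t=6: f(6,0)=5 f(6,2)=9 f(6,4)=5 f(6,6)=1
t=7: f(7,1)=14 f(7,3)=14 f(7,5)=6 f(7,7)=1
t=8: f(8,0)=14 f(8,2)=28 f(8,4)=20 f(8,6)=7 f(8,8)=1
t=9: f(9,1)=42 f(9,3)=48 f(9,5)=27 f(9,7)=8 f(9,9)=1
t=10: f(10,0)=42 f(10,2)=90 f(10,4)=75 f(10,6)=35 f(10,8)=9 f(10,10)=1
t=11: f(11,1)=132 f(11,3)=165 f(11,5)=110 f(11,7)=44 f(11,9)=10 f(11,11)=1
t=12: f(12,0)=132 f(12,2)=297 f(12,4)=275 f(12,6)=154 f(12,8)=54 f(12,10)=11 f(12,12)=1
t=13: f(13,1)=429 f(13,3)=572 f(13,5)=429 f(13,7)=208 f(13,9)=65 f(13,11)=12 f(13,13)=1
t=14: f(14,0)=429 f(14,2)=1001 f(14,4)=1001 f(14,6)=637 f(14,8)=273 f(14,10)=77 f(14,12)=13 f(14,14)=1
t=15: f(15,1)=1430 f(15,3)=2002 f(15,5)=1638 f(15,7)=910 f(15,9)=350 f(15,11)=90 f(15,13)=14 f(15,15)=1
t=16: f(16,0)=1430 f(16,2)=3432 f(16,4)=3640 f(16,6)=2548 f(16,8)=1260 f(16,10)=440 f(16,12)=104 f(16,14)=15 f(16,16)=1
Σ_s f(16,s) = 12870
P = 12870/65536 = 6435/32768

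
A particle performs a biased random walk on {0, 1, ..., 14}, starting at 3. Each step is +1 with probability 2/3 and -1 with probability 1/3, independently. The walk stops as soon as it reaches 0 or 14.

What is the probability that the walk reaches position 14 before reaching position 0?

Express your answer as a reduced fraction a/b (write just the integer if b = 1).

Biased walk: p = 2/3, q = 1/3, r = q/p = 1/2
Gambler's ruin: P(hit 14 before 0 | start at 3) = (1 - r^a)/(1 - r^N)
r^3 = 1/8; r^14 = 1/16384
P = (1 - 1/8) / (1 - 1/16384) = 7/8 / 16383/16384 = 14336/16383

Answer: 14336/16383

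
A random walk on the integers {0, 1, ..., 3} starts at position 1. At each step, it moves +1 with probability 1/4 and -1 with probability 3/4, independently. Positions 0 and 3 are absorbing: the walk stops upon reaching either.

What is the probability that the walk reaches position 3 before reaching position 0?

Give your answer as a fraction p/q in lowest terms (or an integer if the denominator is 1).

Biased walk: p = 1/4, q = 3/4, r = q/p = 3
Gambler's ruin: P(hit 3 before 0 | start at 1) = (1 - r^a)/(1 - r^N)
r^1 = 3; r^3 = 27
P = (1 - 3) / (1 - 27) = -2 / -26 = 1/13

Answer: 1/13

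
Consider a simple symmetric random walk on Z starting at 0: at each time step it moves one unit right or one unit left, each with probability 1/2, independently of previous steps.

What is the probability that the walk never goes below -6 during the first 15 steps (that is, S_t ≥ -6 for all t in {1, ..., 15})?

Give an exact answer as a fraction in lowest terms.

Answer: 30251/32768

Derivation:
Let f(t,s) = #length-t paths at position s with S_1..S_t all ≥ -6.
f(t,s) = f(t-1,s-1) + f(t-1,s+1) for s ≥ -6; f(t,s) = 0 for s < -6.
t=0: f(0,0)=1
t=1: f(1,-1)=1 f(1,1)=1
t=2: f(2,-2)=1 f(2,0)=2 f(2,2)=1
t=3: f(3,-3)=1 f(3,-1)=3 f(3,1)=3 f(3,3)=1
t=4: f(4,-4)=1 f(4,-2)=4 f(4,0)=6 f(4,2)=4 f(4,4)=1
t=5: f(5,-5)=1 f(5,-3)=5 f(5,-1)=10 f(5,1)=10 f(5,3)=5 f(5,5)=1
t=6: f(6,-6)=1 f(6,-4)=6 f(6,-2)=15 f(6,0)=20 f(6,2)=15 f(6,4)=6 f(6,6)=1
t=7: f(7,-5)=7 f(7,-3)=21 f(7,-1)=35 f(7,1)=35 f(7,3)=21 f(7,5)=7 f(7,7)=1
t=8: f(8,-6)=7 f(8,-4)=28 f(8,-2)=56 f(8,0)=70 f(8,2)=56 f(8,4)=28 f(8,6)=8 f(8,8)=1
t=9: f(9,-5)=35 f(9,-3)=84 f(9,-1)=126 f(9,1)=126 f(9,3)=84 f(9,5)=36 f(9,7)=9 f(9,9)=1
t=10: f(10,-6)=35 f(10,-4)=119 f(10,-2)=210 f(10,0)=252 f(10,2)=210 f(10,4)=120 f(10,6)=45 f(10,8)=10 f(10,10)=1
t=11: f(11,-5)=154 f(11,-3)=329 f(11,-1)=462 f(11,1)=462 f(11,3)=330 f(11,5)=165 f(11,7)=55 f(11,9)=11 f(11,11)=1
t=12: f(12,-6)=154 f(12,-4)=483 f(12,-2)=791 f(12,0)=924 f(12,2)=792 f(12,4)=495 f(12,6)=220 f(12,8)=66 f(12,10)=12 f(12,12)=1
t=13: f(13,-5)=637 f(13,-3)=1274 f(13,-1)=1715 f(13,1)=1716 f(13,3)=1287 f(13,5)=715 f(13,7)=286 f(13,9)=78 f(13,11)=13 f(13,13)=1
t=14: f(14,-6)=637 f(14,-4)=1911 f(14,-2)=2989 f(14,0)=3431 f(14,2)=3003 f(14,4)=2002 f(14,6)=1001 f(14,8)=364 f(14,10)=91 f(14,12)=14 f(14,14)=1
t=15: f(15,-5)=2548 f(15,-3)=4900 f(15,-1)=6420 f(15,1)=6434 f(15,3)=5005 f(15,5)=3003 f(15,7)=1365 f(15,9)=455 f(15,11)=105 f(15,13)=15 f(15,15)=1
Σ_s f(15,s) = 30251
P = 30251/32768 = 30251/32768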